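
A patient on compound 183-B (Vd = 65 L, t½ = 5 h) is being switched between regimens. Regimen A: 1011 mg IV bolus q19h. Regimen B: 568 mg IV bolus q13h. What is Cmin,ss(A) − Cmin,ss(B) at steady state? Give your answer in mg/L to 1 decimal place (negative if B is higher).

Regimen A: f = (1/2)^(19/5) ≈ 0.0718; Cmin,ss = (1011/65)·f/(1−f) ≈ 1.203 mg/L.
Regimen B: f = (1/2)^(13/5) ≈ 0.1649; Cmin,ss = (568/65)·f/(1−f) ≈ 1.726 mg/L.
Difference ≈ 1.203 − 1.726 ≈ -0.523 mg/L.

-0.5 mg/L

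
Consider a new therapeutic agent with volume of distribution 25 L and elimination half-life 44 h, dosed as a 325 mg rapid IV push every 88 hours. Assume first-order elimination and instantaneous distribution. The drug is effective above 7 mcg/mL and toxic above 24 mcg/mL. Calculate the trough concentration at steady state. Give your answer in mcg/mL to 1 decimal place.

4.3 mcg/mL

τ = 88 h = 2 half-lives, so f = (1/2)^2 = 0.25.
At steady state, R = 1/(1 − 0.25) = 4/3.
Single-dose peak C₀ = D/Vd = 325/25 = 13 mcg/mL.
Steady-state peak Cmax,ss = C₀·R = 13 × 4/3 ≈ 17.333 mcg/mL.
Steady-state trough Cmin,ss = Cmax,ss·f ≈ 17.333 × 0.25 ≈ 4.333 mcg/mL.
Trough 4.3 mcg/mL vs MEC 7 mcg/mL: subtherapeutic.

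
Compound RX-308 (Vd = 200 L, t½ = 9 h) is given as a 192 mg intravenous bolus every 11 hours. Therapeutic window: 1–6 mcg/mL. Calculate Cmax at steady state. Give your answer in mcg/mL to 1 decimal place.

τ/t½ = 11/9 ≈ 1.2222, so fraction remaining f = (1/2)^(11/9) ≈ 0.4286.
At steady state, accumulation factor R = 1/(1 − e^(−kτ)) ≈ 1.7501.
Single-dose peak C₀ = D/Vd = 192/200 ≈ 0.960 mcg/mL.
Steady-state peak Cmax,ss = C₀·R ≈ 0.960 × 1.7501 ≈ 1.680 mcg/mL.
Peak 1.7 mcg/mL vs MTC 6 mcg/mL: below toxic threshold.

1.7 mcg/mL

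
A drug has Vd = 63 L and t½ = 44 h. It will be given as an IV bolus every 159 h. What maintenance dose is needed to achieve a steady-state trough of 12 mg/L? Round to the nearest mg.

8498 mg

τ/t½ = 159/44 ≈ 3.6136, so f = (1/2)^(159/44) ≈ 0.081693.
Cmin,ss = (D/Vd)·f/(1−f), so D = Cmin,ss·Vd·(1−f)/f.
D = 12 × 63 × (1−f)/f ≈ 12 × 63 × 11.24095 ≈ 8498.16 mg.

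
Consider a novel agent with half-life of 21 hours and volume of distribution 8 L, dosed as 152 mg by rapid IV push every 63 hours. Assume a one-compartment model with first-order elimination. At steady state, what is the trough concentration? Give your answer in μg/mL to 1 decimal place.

τ = 63 h = 3 half-lives, so f = (1/2)^3 = 0.125.
At steady state, R = 1/(1 − 0.125) = 8/7.
Single-dose peak C₀ = D/Vd = 152/8 = 19 μg/mL.
Steady-state peak Cmax,ss = C₀·R = 19 × 8/7 ≈ 21.714 μg/mL.
Steady-state trough Cmin,ss = Cmax,ss·f ≈ 21.714 × 0.125 ≈ 2.714 μg/mL.

2.7 μg/mL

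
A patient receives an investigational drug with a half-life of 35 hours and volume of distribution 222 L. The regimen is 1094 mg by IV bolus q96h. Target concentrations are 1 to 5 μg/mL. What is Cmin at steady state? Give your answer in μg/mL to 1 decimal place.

k = ln2/t½ = ln2/35 ≈ 0.019804 h⁻¹; fraction remaining f = e^(−kτ) = e^(−0.019804×96) ≈ 0.1494.
Accumulation ratio R = 1/(1 − f) ≈ 1/0.8506 ≈ 1.1756.
Single-dose peak C₀ = D/Vd = 1094/222 ≈ 4.928 μg/mL.
Cmax,ss = C₀/(1 − f) ≈ 4.928/0.8506 ≈ 5.794 μg/mL.
One interval later, Cmin,ss = Cmax,ss·e^(−kτ) ≈ 5.794 × 0.1494 ≈ 0.866 μg/mL.
Trough 0.9 μg/mL vs MEC 1 μg/mL: subtherapeutic.

0.9 μg/mL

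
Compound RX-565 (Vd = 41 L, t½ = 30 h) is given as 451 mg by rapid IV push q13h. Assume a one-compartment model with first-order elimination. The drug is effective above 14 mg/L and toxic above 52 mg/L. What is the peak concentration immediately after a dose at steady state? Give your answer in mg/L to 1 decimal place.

τ/t½ = 13/30 ≈ 0.43333, so fraction remaining f = (1/2)^(13/30) ≈ 0.7405.
At steady state, accumulation factor R = 1/(1 − e^(−kτ)) ≈ 3.8536.
Single-dose peak C₀ = D/Vd = 451/41 ≈ 11.000 mg/L.
Cmax,ss = C₀/(1 − f) ≈ 11.000/0.2595 ≈ 42.389 mg/L.
Peak 42.4 mg/L vs MTC 52 mg/L: below toxic threshold.

42.4 mg/L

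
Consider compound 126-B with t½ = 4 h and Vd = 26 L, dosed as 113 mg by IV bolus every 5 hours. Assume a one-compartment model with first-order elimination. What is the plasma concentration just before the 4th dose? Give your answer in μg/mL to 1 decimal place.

f = (1/2)^(τ/t½) = (1/2)^(5/4) ≈ 0.4204.
C₀ = D/Vd = 113/26 ≈ 4.346 μg/mL.
Before the 4th dose, 3 doses have been given. Superposition: Cmin = C₀·(f + f² + … + f^3).
≈ 4.346 × (0.4204 + 0.1767 + 0.0743) ≈ 4.346 × 0.6714 ≈ 2.918 μg/mL.

2.9 μg/mL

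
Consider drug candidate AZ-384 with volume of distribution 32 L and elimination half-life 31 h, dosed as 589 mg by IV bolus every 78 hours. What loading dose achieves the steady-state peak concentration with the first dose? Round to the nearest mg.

f = (1/2)^(78/31) ≈ 0.174811; accumulation ratio R = 1/(1−f) ≈ 1.21184.
Loading dose to hit Cmax,ss on first dose: D_load = D_maint·R ≈ 589 × 1.21184 ≈ 713.77 mg.

714 mg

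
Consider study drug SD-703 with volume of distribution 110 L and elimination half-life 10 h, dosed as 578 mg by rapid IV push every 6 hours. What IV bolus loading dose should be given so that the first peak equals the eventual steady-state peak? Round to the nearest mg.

1699 mg

f = (1/2)^(6/10) ≈ 0.659754; accumulation ratio R = 1/(1−f) ≈ 2.93905.
Loading dose to hit Cmax,ss on first dose: D_load = D_maint·R ≈ 578 × 2.93905 ≈ 1698.77 mg.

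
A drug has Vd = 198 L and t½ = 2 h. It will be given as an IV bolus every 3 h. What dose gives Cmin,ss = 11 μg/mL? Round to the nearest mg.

τ/t½ = 3/2 ≈ 1.5, so f = (1/2)^(3/2) ≈ 0.353553.
Cmin,ss = (D/Vd)·f/(1−f), so D = Cmin,ss·Vd·(1−f)/f.
D = 11 × 198 × (1−f)/f ≈ 11 × 198 × 1.82843 ≈ 3982.32 mg.

3982 mg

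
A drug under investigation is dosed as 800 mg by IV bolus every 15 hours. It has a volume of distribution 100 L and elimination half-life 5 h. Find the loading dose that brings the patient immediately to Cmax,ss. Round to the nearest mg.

f = (1/2)^(15/5) ≈ 0.125000; accumulation ratio R = 1/(1−f) ≈ 1.14286.
Loading dose to hit Cmax,ss on first dose: D_load = D_maint·R ≈ 800 × 1.14286 ≈ 914.29 mg.

914 mg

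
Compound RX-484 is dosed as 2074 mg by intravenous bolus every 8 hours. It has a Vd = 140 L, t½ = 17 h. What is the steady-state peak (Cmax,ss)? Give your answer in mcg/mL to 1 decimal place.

53.2 mcg/mL

τ/t½ = 8/17 ≈ 0.47059, so fraction remaining f = (1/2)^(8/17) ≈ 0.7217.
At steady state, accumulation factor R = 1/(1 − e^(−kτ)) ≈ 3.5932.
Each bolus raises the concentration by D/Vd = 2074/140 ≈ 14.814 mcg/mL.
Steady-state peak Cmax,ss = C₀·R ≈ 14.814 × 3.5932 ≈ 53.230 mcg/mL.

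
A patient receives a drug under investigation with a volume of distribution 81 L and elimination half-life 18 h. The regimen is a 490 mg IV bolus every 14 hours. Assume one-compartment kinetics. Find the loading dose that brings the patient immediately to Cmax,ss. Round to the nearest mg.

f = (1/2)^(14/18) ≈ 0.583265; accumulation ratio R = 1/(1−f) ≈ 2.39961.
Loading dose to hit Cmax,ss on first dose: D_load = D_maint·R ≈ 490 × 2.39961 ≈ 1175.81 mg.

1176 mg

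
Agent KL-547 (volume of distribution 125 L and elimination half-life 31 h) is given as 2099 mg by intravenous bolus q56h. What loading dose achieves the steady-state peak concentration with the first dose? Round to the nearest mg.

f = (1/2)^(56/31) ≈ 0.285893; accumulation ratio R = 1/(1−f) ≈ 1.40035.
Loading dose to hit Cmax,ss on first dose: D_load = D_maint·R ≈ 2099 × 1.40035 ≈ 2939.33 mg.

2939 mg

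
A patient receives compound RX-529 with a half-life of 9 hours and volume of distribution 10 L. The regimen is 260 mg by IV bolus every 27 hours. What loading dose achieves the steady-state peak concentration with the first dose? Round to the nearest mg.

297 mg

f = (1/2)^(27/9) ≈ 0.125000; accumulation ratio R = 1/(1−f) ≈ 1.14286.
Loading dose to hit Cmax,ss on first dose: D_load = D_maint·R ≈ 260 × 1.14286 ≈ 297.14 mg.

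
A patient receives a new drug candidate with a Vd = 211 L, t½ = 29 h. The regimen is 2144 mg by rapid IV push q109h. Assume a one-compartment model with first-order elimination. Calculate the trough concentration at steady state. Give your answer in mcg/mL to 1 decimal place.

τ/t½ = 109/29 ≈ 3.7586, so fraction remaining f = (1/2)^(109/29) ≈ 0.0739.
At steady state, accumulation factor R = 1/(1 − e^(−kτ)) ≈ 1.0798.
Single-dose peak C₀ = D/Vd = 2144/211 ≈ 10.161 mcg/mL.
Cmax,ss = C₀/(1 − f) ≈ 10.161/0.9261 ≈ 10.972 mcg/mL.
One interval later, Cmin,ss = Cmax,ss·e^(−kτ) ≈ 10.972 × 0.0739 ≈ 0.811 mcg/mL.

0.8 mcg/mL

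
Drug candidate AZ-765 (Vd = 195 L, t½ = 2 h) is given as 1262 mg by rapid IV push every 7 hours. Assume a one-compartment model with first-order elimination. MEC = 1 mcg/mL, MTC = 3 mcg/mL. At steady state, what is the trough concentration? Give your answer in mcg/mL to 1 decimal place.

k = ln2/t½ = ln2/2 ≈ 0.346574 h⁻¹; fraction remaining f = e^(−kτ) = e^(−0.346574×7) ≈ 0.0884.
Accumulation ratio R = 1/(1 − f) ≈ 1/0.9116 ≈ 1.0970.
Each bolus raises the concentration by D/Vd = 1262/195 ≈ 6.472 mcg/mL.
Cmax,ss = C₀/(1 − f) ≈ 6.472/0.9116 ≈ 7.100 mcg/mL.
One interval later, Cmin,ss = Cmax,ss·e^(−kτ) ≈ 7.100 × 0.0884 ≈ 0.628 mcg/mL.
Trough 0.6 mcg/mL vs MEC 1 mcg/mL: subtherapeutic.

0.6 mcg/mL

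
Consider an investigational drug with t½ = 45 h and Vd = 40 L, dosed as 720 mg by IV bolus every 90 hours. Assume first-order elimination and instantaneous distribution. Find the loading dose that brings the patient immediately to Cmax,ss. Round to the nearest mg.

960 mg

f = (1/2)^(90/45) ≈ 0.250000; accumulation ratio R = 1/(1−f) ≈ 1.33333.
Loading dose to hit Cmax,ss on first dose: D_load = D_maint·R ≈ 720 × 1.33333 ≈ 960.00 mg.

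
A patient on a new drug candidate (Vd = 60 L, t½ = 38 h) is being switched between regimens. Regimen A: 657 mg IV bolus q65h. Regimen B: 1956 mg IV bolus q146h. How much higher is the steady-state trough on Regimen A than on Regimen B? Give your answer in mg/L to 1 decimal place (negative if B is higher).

2.4 mg/L

Regimen A: f = (1/2)^(65/38) ≈ 0.3055; Cmin,ss = (657/60)·f/(1−f) ≈ 4.817 mg/L.
Regimen B: f = (1/2)^(146/38) ≈ 0.0697; Cmin,ss = (1956/60)·f/(1−f) ≈ 2.442 mg/L.
Difference ≈ 4.817 − 2.442 ≈ 2.375 mg/L.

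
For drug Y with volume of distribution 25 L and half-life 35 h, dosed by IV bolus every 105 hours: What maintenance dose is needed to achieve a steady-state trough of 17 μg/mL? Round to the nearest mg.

2975 mg

τ/t½ = 105/35 ≈ 3, so f = (1/2)^(105/35) ≈ 0.125000.
Cmin,ss = (D/Vd)·f/(1−f), so D = Cmin,ss·Vd·(1−f)/f.
D = 17 × 25 × (1−f)/f ≈ 17 × 25 × 7.00000 ≈ 2975.00 mg.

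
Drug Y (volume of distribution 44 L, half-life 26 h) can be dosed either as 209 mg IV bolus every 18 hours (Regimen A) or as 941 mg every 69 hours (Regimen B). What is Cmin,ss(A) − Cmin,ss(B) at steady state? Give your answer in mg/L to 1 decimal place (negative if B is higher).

Regimen A: f = (1/2)^(18/26) ≈ 0.6189; Cmin,ss = (209/44)·f/(1−f) ≈ 7.714 mg/L.
Regimen B: f = (1/2)^(69/26) ≈ 0.1589; Cmin,ss = (941/44)·f/(1−f) ≈ 4.040 mg/L.
Difference ≈ 7.714 − 4.040 ≈ 3.674 mg/L.

3.7 mg/L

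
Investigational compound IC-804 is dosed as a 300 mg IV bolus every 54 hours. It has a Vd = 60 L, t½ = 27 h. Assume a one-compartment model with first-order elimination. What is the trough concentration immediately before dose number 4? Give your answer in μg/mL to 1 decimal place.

f = (1/2)^(τ/t½) = (1/2)^(54/27) ≈ 0.2500.
C₀ = D/Vd = 300/60 ≈ 5.000 μg/mL.
Before the 4th dose, 3 doses have been given. Superposition: Cmin = C₀·(f + f² + … + f^3).
≈ 5.000 × (0.2500 + 0.0625 + 0.0156) ≈ 5.000 × 0.3281 ≈ 1.641 μg/mL.

1.6 μg/mL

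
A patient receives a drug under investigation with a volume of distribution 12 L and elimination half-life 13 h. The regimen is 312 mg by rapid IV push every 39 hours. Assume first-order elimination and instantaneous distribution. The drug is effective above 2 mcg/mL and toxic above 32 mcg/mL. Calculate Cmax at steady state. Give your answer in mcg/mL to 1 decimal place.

The dosing interval is 3 half-lives, so f = 2^(−3) = 0.125.
Accumulation ratio R = 1/(1 − f) = 1/0.875 = 8/7.
Single-dose peak C₀ = D/Vd = 312/12 = 26 mcg/mL.
Steady-state peak Cmax,ss = C₀·R = 26 × 8/7 ≈ 29.714 mcg/mL.
Peak 29.7 mcg/mL vs MTC 32 mcg/mL: below toxic threshold.

29.7 mcg/mL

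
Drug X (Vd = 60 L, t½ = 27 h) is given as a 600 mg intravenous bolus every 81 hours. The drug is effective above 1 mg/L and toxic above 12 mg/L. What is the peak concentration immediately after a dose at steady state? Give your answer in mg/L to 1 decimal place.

The dosing interval is 3 half-lives, so f = 2^(−3) = 0.125.
Accumulation ratio R = 1/(1 − f) = 1/0.875 = 8/7.
Single-dose peak C₀ = D/Vd = 600/60 = 10 mg/L.
Steady-state peak Cmax,ss = C₀·R = 10 × 8/7 ≈ 11.429 mg/L.
Peak 11.4 mg/L vs MTC 12 mg/L: below toxic threshold.

11.4 mg/L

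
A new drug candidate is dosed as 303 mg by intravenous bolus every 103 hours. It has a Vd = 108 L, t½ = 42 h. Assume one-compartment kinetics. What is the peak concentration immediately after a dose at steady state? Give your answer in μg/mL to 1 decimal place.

3.4 μg/mL

k = ln2/t½ = ln2/42 ≈ 0.016504 h⁻¹; fraction remaining f = e^(−kτ) = e^(−0.016504×103) ≈ 0.1827.
Accumulation ratio R = 1/(1 − f) ≈ 1/0.8173 ≈ 1.2235.
Each bolus raises the concentration by D/Vd = 303/108 ≈ 2.806 μg/mL.
Steady-state peak Cmax,ss = C₀·R ≈ 2.806 × 1.2235 ≈ 3.433 μg/mL.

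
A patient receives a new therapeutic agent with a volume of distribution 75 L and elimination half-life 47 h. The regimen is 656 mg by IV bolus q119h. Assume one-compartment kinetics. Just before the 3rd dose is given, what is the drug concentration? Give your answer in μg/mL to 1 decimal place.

f = (1/2)^(τ/t½) = (1/2)^(119/47) ≈ 0.1729.
C₀ = D/Vd = 656/75 ≈ 8.747 μg/mL.
Before the 3rd dose, 2 doses have been given. Superposition: Cmin = C₀·(f + f²).
≈ 8.747 × (0.1729 + 0.0299) ≈ 8.747 × 0.2028 ≈ 1.774 μg/mL.

1.8 μg/mL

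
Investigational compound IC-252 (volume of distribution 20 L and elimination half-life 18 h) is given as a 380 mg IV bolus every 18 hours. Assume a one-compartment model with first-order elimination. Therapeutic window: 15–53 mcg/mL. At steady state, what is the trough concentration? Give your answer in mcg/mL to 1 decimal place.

τ = 18 h = 1 half-life, so f = (1/2)^1 = 0.5.
At steady state, R = 1/(1 − 0.5) = 2/1.
Single-dose peak C₀ = D/Vd = 380/20 = 19 mcg/mL.
Steady-state peak Cmax,ss = C₀·R = 19 × 2/1 ≈ 38.000 mcg/mL.
Steady-state trough Cmin,ss = Cmax,ss·f ≈ 38.000 × 0.5 ≈ 19.000 mcg/mL.
Trough 19.0 mcg/mL vs MEC 15 mcg/mL: adequate.

19.0 mcg/mL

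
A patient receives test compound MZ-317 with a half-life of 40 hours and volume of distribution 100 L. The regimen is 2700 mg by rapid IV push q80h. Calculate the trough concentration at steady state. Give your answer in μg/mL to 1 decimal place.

9.0 μg/mL

The dosing interval is 2 half-lives, so f = 2^(−2) = 0.25.
At steady state, R = 1/(1 − 0.25) = 4/3.
Single-dose peak C₀ = D/Vd = 2700/100 = 27 μg/mL.
Steady-state peak Cmax,ss = C₀·R = 27 × 4/3 ≈ 36.000 μg/mL.
Steady-state trough Cmin,ss = Cmax,ss·f ≈ 36.000 × 0.25 ≈ 9.000 μg/mL.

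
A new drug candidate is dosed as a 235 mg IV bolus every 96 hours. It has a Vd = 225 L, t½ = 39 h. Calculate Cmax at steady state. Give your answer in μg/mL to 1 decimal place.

1.3 μg/mL

τ/t½ = 96/39 ≈ 2.4615, so fraction remaining f = (1/2)^(96/39) ≈ 0.1816.
Accumulation ratio R = 1/(1 − f) ≈ 1/0.8184 ≈ 1.2219.
Each bolus raises the concentration by D/Vd = 235/225 ≈ 1.044 μg/mL.
Steady-state peak Cmax,ss = C₀·R ≈ 1.044 × 1.2219 ≈ 1.276 μg/mL.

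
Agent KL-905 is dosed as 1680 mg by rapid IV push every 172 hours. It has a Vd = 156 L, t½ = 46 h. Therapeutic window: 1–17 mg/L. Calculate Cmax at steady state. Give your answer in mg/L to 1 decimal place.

11.6 mg/L

Over one 172-h interval, 172/46 ≈ 3.7391 half-lives elapse, leaving f ≈ 0.0749 of each dose.
Accumulation ratio R = 1/(1 − f) ≈ 1/0.9251 ≈ 1.0810.
Each bolus raises the concentration by D/Vd = 1680/156 ≈ 10.769 mg/L.
Steady-state peak Cmax,ss = C₀·R ≈ 10.769 × 1.0810 ≈ 11.641 mg/L.
Peak 11.6 mg/L vs MTC 17 mg/L: below toxic threshold.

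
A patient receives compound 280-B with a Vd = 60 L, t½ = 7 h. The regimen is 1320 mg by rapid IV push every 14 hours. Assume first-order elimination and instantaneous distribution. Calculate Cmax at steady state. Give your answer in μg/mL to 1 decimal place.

The dosing interval is 2 half-lives, so f = 2^(−2) = 0.25.
At steady state, R = 1/(1 − 0.25) = 4/3.
Single-dose peak C₀ = D/Vd = 1320/60 = 22 μg/mL.
Steady-state peak Cmax,ss = C₀·R = 22 × 4/3 ≈ 29.333 μg/mL.

29.3 μg/mL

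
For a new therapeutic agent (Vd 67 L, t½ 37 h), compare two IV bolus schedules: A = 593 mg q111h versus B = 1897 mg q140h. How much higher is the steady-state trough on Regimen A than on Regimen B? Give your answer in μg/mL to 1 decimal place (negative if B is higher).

-1.0 μg/mL

Regimen A: f = (1/2)^(111/37) ≈ 0.1250; Cmin,ss = (593/67)·f/(1−f) ≈ 1.264 μg/mL.
Regimen B: f = (1/2)^(140/37) ≈ 0.0726; Cmin,ss = (1897/67)·f/(1−f) ≈ 2.216 μg/mL.
Difference ≈ 1.264 − 2.216 ≈ -0.952 μg/mL.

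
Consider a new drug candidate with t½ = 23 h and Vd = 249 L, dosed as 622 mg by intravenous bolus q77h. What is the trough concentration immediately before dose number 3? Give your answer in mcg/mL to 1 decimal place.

0.3 mcg/mL

f = (1/2)^(τ/t½) = (1/2)^(77/23) ≈ 0.0982.
C₀ = D/Vd = 622/249 ≈ 2.498 mcg/mL.
Before the 3rd dose, 2 doses have been given. Superposition: Cmin = C₀·(f + f²).
≈ 2.498 × (0.0982 + 0.0096) ≈ 2.498 × 0.1078 ≈ 0.269 mcg/mL.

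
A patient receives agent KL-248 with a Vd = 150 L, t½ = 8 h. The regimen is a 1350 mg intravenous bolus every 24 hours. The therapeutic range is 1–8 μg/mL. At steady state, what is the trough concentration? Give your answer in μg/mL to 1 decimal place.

1.3 μg/mL

The dosing interval is 3 half-lives, so f = 2^(−3) = 0.125.
Accumulation ratio R = 1/(1 − f) = 1/0.875 = 8/7.
Single-dose peak C₀ = D/Vd = 1350/150 = 9 μg/mL.
Steady-state peak Cmax,ss = C₀·R = 9 × 8/7 ≈ 10.286 μg/mL.
Steady-state trough Cmin,ss = Cmax,ss·f ≈ 10.286 × 0.125 ≈ 1.286 μg/mL.
Trough 1.3 μg/mL vs MEC 1 μg/mL: adequate.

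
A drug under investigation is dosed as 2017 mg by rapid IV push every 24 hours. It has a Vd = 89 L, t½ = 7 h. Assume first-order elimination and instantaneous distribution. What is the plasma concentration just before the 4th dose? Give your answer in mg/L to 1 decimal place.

2.3 mg/L

f = (1/2)^(τ/t½) = (1/2)^(24/7) ≈ 0.0929.
C₀ = D/Vd = 2017/89 ≈ 22.663 mg/L.
Before the 4th dose, 3 doses have been given. Superposition: Cmin = C₀·(f + f² + … + f^3).
≈ 22.663 × (0.0929 + 0.0086 + 0.0008) ≈ 22.663 × 0.1023 ≈ 2.318 mg/L.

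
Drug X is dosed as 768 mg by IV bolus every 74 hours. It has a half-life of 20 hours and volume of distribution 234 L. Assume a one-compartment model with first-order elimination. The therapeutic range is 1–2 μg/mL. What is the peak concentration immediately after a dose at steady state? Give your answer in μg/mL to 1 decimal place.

3.6 μg/mL

k = ln2/t½ = ln2/20 ≈ 0.034657 h⁻¹; fraction remaining f = e^(−kτ) = e^(−0.034657×74) ≈ 0.0769.
Accumulation ratio R = 1/(1 − f) ≈ 1/0.9231 ≈ 1.0833.
Single-dose peak C₀ = D/Vd = 768/234 ≈ 3.282 μg/mL.
Cmax,ss = C₀/(1 − f) ≈ 3.282/0.9231 ≈ 3.555 μg/mL.
Peak 3.6 μg/mL vs MTC 2 μg/mL: exceeds toxic threshold.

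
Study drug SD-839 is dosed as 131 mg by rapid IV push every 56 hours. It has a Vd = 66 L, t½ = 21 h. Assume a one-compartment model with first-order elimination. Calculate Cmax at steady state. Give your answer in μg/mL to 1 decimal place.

2.4 μg/mL

Over one 56-h interval, 56/21 ≈ 2.6667 half-lives elapse, leaving f ≈ 0.1575 of each dose.
Accumulation ratio R = 1/(1 − f) ≈ 1/0.8425 ≈ 1.1869.
Single-dose peak C₀ = D/Vd = 131/66 ≈ 1.985 μg/mL.
Cmax,ss = C₀/(1 − f) ≈ 1.985/0.8425 ≈ 2.356 μg/mL.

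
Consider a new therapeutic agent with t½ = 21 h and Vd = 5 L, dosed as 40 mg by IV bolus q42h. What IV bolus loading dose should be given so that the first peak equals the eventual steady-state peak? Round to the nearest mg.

53 mg

f = (1/2)^(42/21) ≈ 0.250000; accumulation ratio R = 1/(1−f) ≈ 1.33333.
Loading dose to hit Cmax,ss on first dose: D_load = D_maint·R ≈ 40 × 1.33333 ≈ 53.33 mg.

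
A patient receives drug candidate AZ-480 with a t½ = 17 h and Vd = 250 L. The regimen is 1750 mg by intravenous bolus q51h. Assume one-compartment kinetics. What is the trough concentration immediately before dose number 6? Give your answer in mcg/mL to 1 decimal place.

1.0 mcg/mL

f = (1/2)^(τ/t½) = (1/2)^(51/17) ≈ 0.1250.
C₀ = D/Vd = 1750/250 ≈ 7.000 mcg/mL.
Before the 6th dose, 5 doses have been given. Superposition: Cmin = C₀·(f + f² + … + f^5).
≈ 7.000 × (0.1250 + 0.0156 + 0.0020 + 0.0002 + 0.0000) ≈ 7.000 × 0.1428 ≈ 1.000 mcg/mL.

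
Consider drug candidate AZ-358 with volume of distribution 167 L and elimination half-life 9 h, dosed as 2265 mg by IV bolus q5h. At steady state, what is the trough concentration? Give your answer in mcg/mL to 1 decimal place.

k = ln2/t½ = ln2/9 ≈ 0.077016 h⁻¹; fraction remaining f = e^(−kτ) = e^(−0.077016×5) ≈ 0.6804.
Accumulation ratio R = 1/(1 − f) ≈ 1/0.3196 ≈ 3.1289.
Each bolus raises the concentration by D/Vd = 2265/167 ≈ 13.563 mcg/mL.
Steady-state peak Cmax,ss = C₀·R ≈ 13.563 × 3.1289 ≈ 42.437 mcg/mL.
One interval later, Cmin,ss = Cmax,ss·e^(−kτ) ≈ 42.437 × 0.6804 ≈ 28.874 mcg/mL.

28.9 mcg/mL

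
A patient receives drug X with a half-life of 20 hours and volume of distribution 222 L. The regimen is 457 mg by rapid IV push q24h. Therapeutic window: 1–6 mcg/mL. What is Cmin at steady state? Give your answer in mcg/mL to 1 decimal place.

τ/t½ = 24/20 ≈ 1.2, so fraction remaining f = (1/2)^(24/20) ≈ 0.4353.
At steady state, accumulation factor R = 1/(1 − e^(−kτ)) ≈ 1.7709.
Each bolus raises the concentration by D/Vd = 457/222 ≈ 2.059 mcg/mL.
Steady-state peak Cmax,ss = C₀·R ≈ 2.059 × 1.7709 ≈ 3.646 mcg/mL.
One interval later, Cmin,ss = Cmax,ss·e^(−kτ) ≈ 3.646 × 0.4353 ≈ 1.587 mcg/mL.
Trough 1.6 mcg/mL vs MEC 1 mcg/mL: adequate.

1.6 mcg/mL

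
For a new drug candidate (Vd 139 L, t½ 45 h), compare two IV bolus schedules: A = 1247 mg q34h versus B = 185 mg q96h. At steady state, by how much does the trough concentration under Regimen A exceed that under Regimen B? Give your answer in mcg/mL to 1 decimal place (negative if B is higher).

Regimen A: f = (1/2)^(34/45) ≈ 0.5923; Cmin,ss = (1247/139)·f/(1−f) ≈ 13.033 mcg/mL.
Regimen B: f = (1/2)^(96/45) ≈ 0.2279; Cmin,ss = (185/139)·f/(1−f) ≈ 0.393 mcg/mL.
Difference ≈ 13.033 − 0.393 ≈ 12.640 mcg/mL.

12.6 mcg/mL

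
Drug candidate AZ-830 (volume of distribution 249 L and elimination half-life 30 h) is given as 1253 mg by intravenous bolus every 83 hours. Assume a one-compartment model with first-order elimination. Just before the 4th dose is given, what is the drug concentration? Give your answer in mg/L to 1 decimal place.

0.9 mg/L

f = (1/2)^(τ/t½) = (1/2)^(83/30) ≈ 0.1469.
C₀ = D/Vd = 1253/249 ≈ 5.032 mg/L.
Before the 4th dose, 3 doses have been given. Superposition: Cmin = C₀·(f + f² + … + f^3).
≈ 5.032 × (0.1469 + 0.0216 + 0.0032) ≈ 5.032 × 0.1717 ≈ 0.864 mg/L.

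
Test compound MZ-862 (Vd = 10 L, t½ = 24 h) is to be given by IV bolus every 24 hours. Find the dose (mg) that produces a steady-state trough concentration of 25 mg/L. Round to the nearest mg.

τ/t½ = 24/24 ≈ 1, so f = (1/2)^(24/24) ≈ 0.500000.
Cmin,ss = (D/Vd)·f/(1−f), so D = Cmin,ss·Vd·(1−f)/f.
D = 25 × 10 × (1−f)/f ≈ 25 × 10 × 1.00000 ≈ 250.00 mg.

250 mg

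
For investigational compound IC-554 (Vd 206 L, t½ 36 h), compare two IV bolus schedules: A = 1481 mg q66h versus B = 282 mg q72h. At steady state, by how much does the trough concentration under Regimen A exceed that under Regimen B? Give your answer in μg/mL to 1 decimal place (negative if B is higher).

Regimen A: f = (1/2)^(66/36) ≈ 0.2806; Cmin,ss = (1481/206)·f/(1−f) ≈ 2.804 μg/mL.
Regimen B: f = (1/2)^(72/36) ≈ 0.2500; Cmin,ss = (282/206)·f/(1−f) ≈ 0.456 μg/mL.
Difference ≈ 2.804 − 0.456 ≈ 2.348 μg/mL.

2.3 μg/mL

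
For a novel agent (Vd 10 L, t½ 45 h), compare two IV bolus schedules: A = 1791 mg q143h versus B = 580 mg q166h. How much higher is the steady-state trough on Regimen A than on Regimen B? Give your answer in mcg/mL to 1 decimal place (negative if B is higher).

17.4 mcg/mL

Regimen A: f = (1/2)^(143/45) ≈ 0.1105; Cmin,ss = (1791/10)·f/(1−f) ≈ 22.249 mcg/mL.
Regimen B: f = (1/2)^(166/45) ≈ 0.0775; Cmin,ss = (580/10)·f/(1−f) ≈ 4.873 mcg/mL.
Difference ≈ 22.249 − 4.873 ≈ 17.376 mcg/mL.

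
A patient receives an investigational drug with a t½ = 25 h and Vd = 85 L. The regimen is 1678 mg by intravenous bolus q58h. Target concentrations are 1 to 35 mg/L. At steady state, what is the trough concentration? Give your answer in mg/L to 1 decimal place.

Over one 58-h interval, 58/25 ≈ 2.32 half-lives elapse, leaving f ≈ 0.2003 of each dose.
Each bolus raises the concentration by D/Vd = 1678/85 ≈ 19.741 mg/L.
Steady-state trough Cmin,ss = C₀·f/(1−f) ≈ 19.741 × 0.2003/0.7997 ≈ 4.945 mg/L.
Trough 4.9 mg/L vs MEC 1 mg/L: adequate.

4.9 mg/L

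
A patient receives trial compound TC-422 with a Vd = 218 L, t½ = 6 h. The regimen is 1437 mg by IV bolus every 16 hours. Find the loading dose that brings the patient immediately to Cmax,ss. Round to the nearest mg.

f = (1/2)^(16/6) ≈ 0.157490; accumulation ratio R = 1/(1−f) ≈ 1.18693.
Loading dose to hit Cmax,ss on first dose: D_load = D_maint·R ≈ 1437 × 1.18693 ≈ 1705.62 mg.

1706 mg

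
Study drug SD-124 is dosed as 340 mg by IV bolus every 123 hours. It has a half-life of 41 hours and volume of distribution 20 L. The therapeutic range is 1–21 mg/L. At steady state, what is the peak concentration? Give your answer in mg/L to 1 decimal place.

19.4 mg/L

τ = 123 h = 3 half-lives, so f = (1/2)^3 = 0.125.
At steady state, R = 1/(1 − 0.125) = 8/7.
Single-dose peak C₀ = D/Vd = 340/20 = 17 mg/L.
Steady-state peak Cmax,ss = C₀·R = 17 × 8/7 ≈ 19.429 mg/L.
Peak 19.4 mg/L vs MTC 21 mg/L: below toxic threshold.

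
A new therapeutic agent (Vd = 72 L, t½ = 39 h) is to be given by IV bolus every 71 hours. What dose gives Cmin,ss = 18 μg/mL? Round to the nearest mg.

3282 mg

τ/t½ = 71/39 ≈ 1.8205, so f = (1/2)^(71/39) ≈ 0.283120.
Cmin,ss = (D/Vd)·f/(1−f), so D = Cmin,ss·Vd·(1−f)/f.
D = 18 × 72 × (1−f)/f ≈ 18 × 72 × 2.53207 ≈ 3281.56 mg.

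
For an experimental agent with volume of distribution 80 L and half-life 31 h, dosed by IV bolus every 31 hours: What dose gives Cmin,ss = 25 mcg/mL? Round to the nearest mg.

τ/t½ = 31/31 ≈ 1, so f = (1/2)^(31/31) ≈ 0.500000.
Cmin,ss = (D/Vd)·f/(1−f), so D = Cmin,ss·Vd·(1−f)/f.
D = 25 × 80 × (1−f)/f ≈ 25 × 80 × 1.00000 ≈ 2000.00 mg.

2000 mg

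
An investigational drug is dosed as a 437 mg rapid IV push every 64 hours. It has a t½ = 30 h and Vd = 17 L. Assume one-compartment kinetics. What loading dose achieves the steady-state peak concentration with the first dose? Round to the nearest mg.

566 mg

f = (1/2)^(64/30) ≈ 0.227931; accumulation ratio R = 1/(1−f) ≈ 1.29522.
Loading dose to hit Cmax,ss on first dose: D_load = D_maint·R ≈ 437 × 1.29522 ≈ 566.01 mg.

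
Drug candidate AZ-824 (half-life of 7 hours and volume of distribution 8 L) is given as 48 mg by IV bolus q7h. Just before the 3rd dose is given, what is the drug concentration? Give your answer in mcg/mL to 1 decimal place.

4.5 mcg/mL

f = (1/2)^(τ/t½) = (1/2)^(7/7) ≈ 0.5000.
C₀ = D/Vd = 48/8 ≈ 6.000 mcg/mL.
Before the 3rd dose, 2 doses have been given. Superposition: Cmin = C₀·(f + f²).
≈ 6.000 × (0.5000 + 0.2500) ≈ 6.000 × 0.7500 ≈ 4.500 mcg/mL.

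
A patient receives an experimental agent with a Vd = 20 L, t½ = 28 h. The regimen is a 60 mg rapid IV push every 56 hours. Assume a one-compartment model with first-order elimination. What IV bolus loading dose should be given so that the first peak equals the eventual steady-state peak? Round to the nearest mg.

80 mg

f = (1/2)^(56/28) ≈ 0.250000; accumulation ratio R = 1/(1−f) ≈ 1.33333.
Loading dose to hit Cmax,ss on first dose: D_load = D_maint·R ≈ 60 × 1.33333 ≈ 80.00 mg.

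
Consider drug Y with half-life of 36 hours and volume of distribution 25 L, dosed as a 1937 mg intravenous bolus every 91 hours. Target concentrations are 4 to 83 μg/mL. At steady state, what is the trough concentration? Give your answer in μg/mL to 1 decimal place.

16.3 μg/mL

Over one 91-h interval, 91/36 ≈ 2.5278 half-lives elapse, leaving f ≈ 0.1734 of each dose.
Each bolus raises the concentration by D/Vd = 1937/25 ≈ 77.480 μg/mL.
Steady-state trough Cmin,ss = C₀·f/(1−f) ≈ 77.480 × 0.1734/0.8266 ≈ 16.253 μg/mL.
Trough 16.3 μg/mL vs MEC 4 μg/mL: adequate.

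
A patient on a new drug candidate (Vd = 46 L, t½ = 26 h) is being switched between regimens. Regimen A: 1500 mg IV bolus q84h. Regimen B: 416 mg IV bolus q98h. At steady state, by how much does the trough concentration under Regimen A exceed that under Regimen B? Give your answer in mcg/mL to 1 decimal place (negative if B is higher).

Regimen A: f = (1/2)^(84/26) ≈ 0.1065; Cmin,ss = (1500/46)·f/(1−f) ≈ 3.887 mcg/mL.
Regimen B: f = (1/2)^(98/26) ≈ 0.0733; Cmin,ss = (416/46)·f/(1−f) ≈ 0.715 mcg/mL.
Difference ≈ 3.887 − 0.715 ≈ 3.172 mcg/mL.

3.2 mcg/mL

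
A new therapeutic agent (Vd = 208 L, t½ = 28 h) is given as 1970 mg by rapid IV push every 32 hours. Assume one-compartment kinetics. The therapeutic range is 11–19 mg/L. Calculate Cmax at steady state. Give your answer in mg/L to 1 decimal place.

17.3 mg/L

k = ln2/t½ = ln2/28 ≈ 0.024755 h⁻¹; fraction remaining f = e^(−kτ) = e^(−0.024755×32) ≈ 0.4529.
Accumulation ratio R = 1/(1 − f) ≈ 1/0.5471 ≈ 1.8278.
Each bolus raises the concentration by D/Vd = 1970/208 ≈ 9.471 mg/L.
Steady-state peak Cmax,ss = C₀·R ≈ 9.471 × 1.8278 ≈ 17.311 mg/L.
Peak 17.3 mg/L vs MTC 19 mg/L: below toxic threshold.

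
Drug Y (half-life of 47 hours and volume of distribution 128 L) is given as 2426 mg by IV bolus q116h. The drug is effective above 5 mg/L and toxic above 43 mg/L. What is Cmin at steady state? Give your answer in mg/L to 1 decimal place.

4.2 mg/L

τ/t½ = 116/47 ≈ 2.4681, so fraction remaining f = (1/2)^(116/47) ≈ 0.1807.
Accumulation ratio R = 1/(1 − f) ≈ 1/0.8193 ≈ 1.2206.
Each bolus raises the concentration by D/Vd = 2426/128 ≈ 18.953 mg/L.
Steady-state peak Cmax,ss = C₀·R ≈ 18.953 × 1.2206 ≈ 23.134 mg/L.
One interval later, Cmin,ss = Cmax,ss·e^(−kτ) ≈ 23.134 × 0.1807 ≈ 4.180 mg/L.
Trough 4.2 mg/L vs MEC 5 mg/L: subtherapeutic.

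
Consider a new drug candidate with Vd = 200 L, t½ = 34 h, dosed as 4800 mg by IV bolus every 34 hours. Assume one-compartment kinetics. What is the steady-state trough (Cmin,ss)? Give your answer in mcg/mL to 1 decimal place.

τ = 34 h = 1 half-life, so f = (1/2)^1 = 0.5.
At steady state, R = 1/(1 − 0.5) = 2/1.
Single-dose peak C₀ = D/Vd = 4800/200 = 24 mcg/mL.
Steady-state peak Cmax,ss = C₀·R = 24 × 2/1 ≈ 48.000 mcg/mL.
Steady-state trough Cmin,ss = Cmax,ss·f ≈ 48.000 × 0.5 ≈ 24.000 mcg/mL.

24.0 mcg/mL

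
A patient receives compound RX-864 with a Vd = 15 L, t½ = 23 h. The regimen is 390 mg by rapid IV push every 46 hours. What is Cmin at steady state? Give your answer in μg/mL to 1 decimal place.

τ = 46 h = 2 half-lives, so f = (1/2)^2 = 0.25.
Accumulation ratio R = 1/(1 − f) = 1/0.75 = 4/3.
Single-dose peak C₀ = D/Vd = 390/15 = 26 μg/mL.
Steady-state peak Cmax,ss = C₀·R = 26 × 4/3 ≈ 34.667 μg/mL.
Steady-state trough Cmin,ss = Cmax,ss·f ≈ 34.667 × 0.25 ≈ 8.667 μg/mL.

8.7 μg/mL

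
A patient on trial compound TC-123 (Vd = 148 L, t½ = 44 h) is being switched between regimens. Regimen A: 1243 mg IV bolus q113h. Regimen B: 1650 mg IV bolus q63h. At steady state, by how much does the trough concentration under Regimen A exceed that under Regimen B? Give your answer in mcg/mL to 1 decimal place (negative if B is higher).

-4.9 mcg/mL

Regimen A: f = (1/2)^(113/44) ≈ 0.1686; Cmin,ss = (1243/148)·f/(1−f) ≈ 1.703 mcg/mL.
Regimen B: f = (1/2)^(63/44) ≈ 0.3707; Cmin,ss = (1650/148)·f/(1−f) ≈ 6.567 mcg/mL.
Difference ≈ 1.703 − 6.567 ≈ -4.864 mcg/mL.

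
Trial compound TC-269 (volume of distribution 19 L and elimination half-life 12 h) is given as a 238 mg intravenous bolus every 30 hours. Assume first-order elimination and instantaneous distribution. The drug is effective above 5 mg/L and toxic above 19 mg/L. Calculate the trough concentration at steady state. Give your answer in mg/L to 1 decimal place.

2.7 mg/L

τ/t½ = 30/12 ≈ 2.5, so fraction remaining f = (1/2)^(30/12) ≈ 0.1768.
Accumulation ratio R = 1/(1 − f) ≈ 1/0.8232 ≈ 1.2148.
Each bolus raises the concentration by D/Vd = 238/19 ≈ 12.526 mg/L.
Cmax,ss = C₀/(1 − f) ≈ 12.526/0.8232 ≈ 15.216 mg/L.
Steady-state trough Cmin,ss = Cmax,ss·f ≈ 15.216 × 0.1768 ≈ 2.690 mg/L.
Trough 2.7 mg/L vs MEC 5 mg/L: subtherapeutic.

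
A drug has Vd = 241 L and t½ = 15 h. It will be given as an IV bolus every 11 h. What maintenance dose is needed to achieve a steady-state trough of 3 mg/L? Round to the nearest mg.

τ/t½ = 11/15 ≈ 0.73333, so f = (1/2)^(11/15) ≈ 0.601513.
Cmin,ss = (D/Vd)·f/(1−f), so D = Cmin,ss·Vd·(1−f)/f.
D = 3 × 241 × (1−f)/f ≈ 3 × 241 × 0.66247 ≈ 478.97 mg.

479 mg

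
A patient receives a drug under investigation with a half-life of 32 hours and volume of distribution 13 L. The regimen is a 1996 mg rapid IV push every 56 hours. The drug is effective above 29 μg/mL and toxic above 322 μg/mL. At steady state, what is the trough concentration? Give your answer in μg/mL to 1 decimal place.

65.0 μg/mL

k = ln2/t½ = ln2/32 ≈ 0.021661 h⁻¹; fraction remaining f = e^(−kτ) = e^(−0.021661×56) ≈ 0.2973.
Accumulation ratio R = 1/(1 − f) ≈ 1/0.7027 ≈ 1.4231.
Single-dose peak C₀ = D/Vd = 1996/13 ≈ 153.538 μg/mL.
Steady-state peak Cmax,ss = C₀·R ≈ 153.538 × 1.4231 ≈ 218.500 μg/mL.
Steady-state trough Cmin,ss = Cmax,ss·f ≈ 218.500 × 0.2973 ≈ 64.960 μg/mL.
Trough 65.0 μg/mL vs MEC 29 μg/mL: adequate.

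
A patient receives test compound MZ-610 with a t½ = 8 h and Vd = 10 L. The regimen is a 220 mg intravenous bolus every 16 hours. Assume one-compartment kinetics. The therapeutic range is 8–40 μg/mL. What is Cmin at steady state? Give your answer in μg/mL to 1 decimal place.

The dosing interval is 2 half-lives, so f = 2^(−2) = 0.25.
Accumulation ratio R = 1/(1 − f) = 1/0.75 = 4/3.
Single-dose peak C₀ = D/Vd = 220/10 = 22 μg/mL.
Steady-state peak Cmax,ss = C₀·R = 22 × 4/3 ≈ 29.333 μg/mL.
Steady-state trough Cmin,ss = Cmax,ss·f ≈ 29.333 × 0.25 ≈ 7.333 μg/mL.
Trough 7.3 μg/mL vs MEC 8 μg/mL: subtherapeutic.

7.3 μg/mL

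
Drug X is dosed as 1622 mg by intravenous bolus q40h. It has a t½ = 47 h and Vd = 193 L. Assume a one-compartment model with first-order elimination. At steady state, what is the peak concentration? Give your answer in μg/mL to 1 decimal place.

τ/t½ = 40/47 ≈ 0.85106, so fraction remaining f = (1/2)^(40/47) ≈ 0.5544.
Accumulation ratio R = 1/(1 − f) ≈ 1/0.4456 ≈ 2.2442.
Each bolus raises the concentration by D/Vd = 1622/193 ≈ 8.404 μg/mL.
Cmax,ss = C₀/(1 − f) ≈ 8.404/0.4456 ≈ 18.860 μg/mL.

18.9 μg/mL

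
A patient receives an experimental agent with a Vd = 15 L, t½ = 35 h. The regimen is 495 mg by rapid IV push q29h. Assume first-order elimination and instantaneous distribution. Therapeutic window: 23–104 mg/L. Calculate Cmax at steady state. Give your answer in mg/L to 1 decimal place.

τ/t½ = 29/35 ≈ 0.82857, so fraction remaining f = (1/2)^(29/35) ≈ 0.5631.
At steady state, accumulation factor R = 1/(1 − e^(−kτ)) ≈ 2.2889.
Single-dose peak C₀ = D/Vd = 495/15 ≈ 33.000 mg/L.
Steady-state peak Cmax,ss = C₀·R ≈ 33.000 × 2.2889 ≈ 75.534 mg/L.
Peak 75.5 mg/L vs MTC 104 mg/L: below toxic threshold.

75.5 mg/L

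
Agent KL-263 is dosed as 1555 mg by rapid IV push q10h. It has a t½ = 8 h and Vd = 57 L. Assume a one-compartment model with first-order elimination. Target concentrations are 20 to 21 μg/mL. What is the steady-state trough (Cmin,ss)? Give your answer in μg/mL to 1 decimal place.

Over one 10-h interval, 10/8 ≈ 1.25 half-lives elapse, leaving f ≈ 0.4204 of each dose.
At steady state, accumulation factor R = 1/(1 − e^(−kτ)) ≈ 1.7253.
Single-dose peak C₀ = D/Vd = 1555/57 ≈ 27.281 μg/mL.
Steady-state peak Cmax,ss = C₀·R ≈ 27.281 × 1.7253 ≈ 47.068 μg/mL.
Steady-state trough Cmin,ss = Cmax,ss·f ≈ 47.068 × 0.4204 ≈ 19.787 μg/mL.
Trough 19.8 μg/mL vs MEC 20 μg/mL: subtherapeutic.

19.8 μg/mL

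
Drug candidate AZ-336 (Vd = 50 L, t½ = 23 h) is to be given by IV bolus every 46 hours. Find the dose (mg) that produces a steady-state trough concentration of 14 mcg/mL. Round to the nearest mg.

2100 mg

τ/t½ = 46/23 ≈ 2, so f = (1/2)^(46/23) ≈ 0.250000.
Cmin,ss = (D/Vd)·f/(1−f), so D = Cmin,ss·Vd·(1−f)/f.
D = 14 × 50 × (1−f)/f ≈ 14 × 50 × 3.00000 ≈ 2100.00 mg.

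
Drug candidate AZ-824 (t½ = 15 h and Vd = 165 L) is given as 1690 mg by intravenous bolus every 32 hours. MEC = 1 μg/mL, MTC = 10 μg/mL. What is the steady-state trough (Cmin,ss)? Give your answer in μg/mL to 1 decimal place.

Over one 32-h interval, 32/15 ≈ 2.1333 half-lives elapse, leaving f ≈ 0.2279 of each dose.
Accumulation ratio R = 1/(1 − f) ≈ 1/0.7721 ≈ 1.2952.
Each bolus raises the concentration by D/Vd = 1690/165 ≈ 10.242 μg/mL.
Cmax,ss = C₀/(1 − f) ≈ 10.242/0.7721 ≈ 13.265 μg/mL.
Steady-state trough Cmin,ss = Cmax,ss·f ≈ 13.265 × 0.2279 ≈ 3.023 μg/mL.
Trough 3.0 μg/mL vs MEC 1 μg/mL: adequate.

3.0 μg/mL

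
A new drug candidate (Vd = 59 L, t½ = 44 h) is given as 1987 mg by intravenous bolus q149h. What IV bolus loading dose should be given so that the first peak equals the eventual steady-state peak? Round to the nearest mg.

2197 mg

f = (1/2)^(149/44) ≈ 0.095632; accumulation ratio R = 1/(1−f) ≈ 1.10574.
Loading dose to hit Cmax,ss on first dose: D_load = D_maint·R ≈ 1987 × 1.10574 ≈ 2197.11 mg.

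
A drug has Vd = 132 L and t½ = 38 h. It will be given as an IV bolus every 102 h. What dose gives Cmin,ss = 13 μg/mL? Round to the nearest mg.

9313 mg

τ/t½ = 102/38 ≈ 2.6842, so f = (1/2)^(102/38) ≈ 0.155587.
Cmin,ss = (D/Vd)·f/(1−f), so D = Cmin,ss·Vd·(1−f)/f.
D = 13 × 132 × (1−f)/f ≈ 13 × 132 × 5.42727 ≈ 9313.20 mg.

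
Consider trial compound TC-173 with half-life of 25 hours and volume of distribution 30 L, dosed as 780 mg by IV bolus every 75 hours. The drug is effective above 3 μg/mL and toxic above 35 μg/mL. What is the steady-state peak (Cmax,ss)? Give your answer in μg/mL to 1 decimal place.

29.7 μg/mL

The dosing interval is 3 half-lives, so f = 2^(−3) = 0.125.
At steady state, R = 1/(1 − 0.125) = 8/7.
Single-dose peak C₀ = D/Vd = 780/30 = 26 μg/mL.
Steady-state peak Cmax,ss = C₀·R = 26 × 8/7 ≈ 29.714 μg/mL.
Peak 29.7 μg/mL vs MTC 35 μg/mL: below toxic threshold.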